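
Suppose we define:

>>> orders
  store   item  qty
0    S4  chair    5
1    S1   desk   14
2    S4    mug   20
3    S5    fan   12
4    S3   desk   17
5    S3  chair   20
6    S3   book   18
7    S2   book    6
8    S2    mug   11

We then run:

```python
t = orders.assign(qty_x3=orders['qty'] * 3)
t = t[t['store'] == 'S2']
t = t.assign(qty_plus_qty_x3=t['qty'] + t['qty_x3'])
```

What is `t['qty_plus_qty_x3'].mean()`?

34.0

add column qty_x3 = orders['qty'] * 3:
  store   item  qty  qty_x3
0    S4  chair    5      15
1    S1   desk   14      42
2    S4    mug   20      60
3    S5    fan   12      36
4    S3   desk   17      51
5    S3  chair   20      60
6    S3   book   18      54
7    S2   book    6      18
8    S2    mug   11      33
filter rows where store == 'S2':
  store  item  qty  qty_x3
7    S2  book    6      18
8    S2   mug   11      33
add column qty_plus_qty_x3 = t['qty'] + t['qty_x3']:
  store  item  qty  qty_x3  qty_plus_qty_x3
7    S2  book    6      18               24
8    S2   mug   11      33               44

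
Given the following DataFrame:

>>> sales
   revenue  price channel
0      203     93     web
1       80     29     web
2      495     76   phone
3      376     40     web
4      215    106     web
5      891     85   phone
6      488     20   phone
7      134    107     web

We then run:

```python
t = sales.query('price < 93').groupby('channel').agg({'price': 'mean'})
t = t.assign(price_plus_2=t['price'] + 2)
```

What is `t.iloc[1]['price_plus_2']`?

filter rows where price < 93:
   revenue  price channel
1       80     29     web
2      495     76   phone
3      376     40     web
5      891     85   phone
6      488     20   phone
group by channel, mean of price:
             price
channel           
phone    60.333333
web      34.500000
add column price_plus_2 = t['price'] + 2:
             price  price_plus_2
channel                         
phone    60.333333     62.333333
web      34.500000     36.500000
Then the value at position 1, column 'price_plus_2': 36.5

36.5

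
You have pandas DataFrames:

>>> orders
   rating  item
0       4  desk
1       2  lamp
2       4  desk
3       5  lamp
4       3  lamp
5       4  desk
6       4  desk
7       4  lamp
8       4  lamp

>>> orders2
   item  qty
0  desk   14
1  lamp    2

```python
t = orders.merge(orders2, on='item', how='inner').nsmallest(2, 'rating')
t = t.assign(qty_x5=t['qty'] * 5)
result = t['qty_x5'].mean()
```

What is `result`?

merge on 'item' (how='inner') → 9 rows:
   rating  item  qty
0       4  desk   14
1       2  lamp    2
2       4  desk   14
3       5  lamp    2
4       3  lamp    2
5       4  desk   14
6       4  desk   14
7       4  lamp    2
8       4  lamp    2
take 2 rows with smallest rating:
   rating  item  qty
1       2  lamp    2
4       3  lamp    2
add column qty_x5 = t['qty'] * 5:
   rating  item  qty  qty_x5
1       2  lamp    2      10
4       3  lamp    2      10
The mean of column 'qty_x5' is 10.0.

10.0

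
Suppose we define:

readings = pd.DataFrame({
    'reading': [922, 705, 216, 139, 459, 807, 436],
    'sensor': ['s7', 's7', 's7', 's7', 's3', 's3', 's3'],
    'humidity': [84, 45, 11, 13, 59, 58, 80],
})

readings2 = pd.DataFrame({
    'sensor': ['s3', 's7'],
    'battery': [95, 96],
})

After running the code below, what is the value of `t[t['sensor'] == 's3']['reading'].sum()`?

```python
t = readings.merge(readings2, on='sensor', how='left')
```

1702

merge on 'sensor' (how='left') → 7 rows:
   reading sensor  humidity  battery
0      922     s7        84       96
1      705     s7        45       96
2      216     s7        11       96
3      139     s7        13       96
4      459     s3        59       95
5      807     s3        58       95
6      436     s3        80       95
filter rows where sensor == 's3':
   reading sensor  humidity  battery
4      459     s3        59       95
5      807     s3        58       95
6      436     s3        80       95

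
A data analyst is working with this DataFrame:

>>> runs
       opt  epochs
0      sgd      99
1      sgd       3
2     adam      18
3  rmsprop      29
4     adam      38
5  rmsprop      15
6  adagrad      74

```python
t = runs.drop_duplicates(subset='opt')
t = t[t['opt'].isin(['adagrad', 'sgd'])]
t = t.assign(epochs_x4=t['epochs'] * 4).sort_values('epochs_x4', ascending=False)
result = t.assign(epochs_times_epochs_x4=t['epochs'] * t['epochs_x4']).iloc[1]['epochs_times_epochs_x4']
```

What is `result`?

drop duplicate opt (keep=first):
       opt  epochs
0      sgd      99
2     adam      18
3  rmsprop      29
6  adagrad      74
filter rows where opt in ['adagrad', 'sgd']:
       opt  epochs
0      sgd      99
6  adagrad      74
add column epochs_x4 = t['epochs'] * 4:
       opt  epochs  epochs_x4
0      sgd      99        396
6  adagrad      74        296
sort by epochs_x4 descending:
       opt  epochs  epochs_x4
0      sgd      99        396
6  adagrad      74        296
add column epochs_times_epochs_x4 = t['epochs'] * t['epochs_x4']:
       opt  epochs  epochs_x4  epochs_times_epochs_x4
0      sgd      99        396                   39204
6  adagrad      74        296                   21904
Then the value at position 1, column 'epochs_times_epochs_x4': 21904

21904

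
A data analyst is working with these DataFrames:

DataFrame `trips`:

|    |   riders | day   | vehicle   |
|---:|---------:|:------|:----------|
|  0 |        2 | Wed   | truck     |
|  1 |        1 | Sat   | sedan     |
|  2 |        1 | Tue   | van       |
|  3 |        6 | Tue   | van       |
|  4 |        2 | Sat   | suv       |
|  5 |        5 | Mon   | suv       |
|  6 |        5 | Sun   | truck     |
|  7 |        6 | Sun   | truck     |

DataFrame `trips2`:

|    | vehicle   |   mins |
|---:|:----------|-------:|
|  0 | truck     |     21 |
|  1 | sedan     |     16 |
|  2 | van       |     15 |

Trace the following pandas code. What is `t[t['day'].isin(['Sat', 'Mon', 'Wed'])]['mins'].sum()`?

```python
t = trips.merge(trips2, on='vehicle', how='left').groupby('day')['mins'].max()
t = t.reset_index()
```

merge on 'vehicle' (how='left') → 8 rows:
   riders  day vehicle  mins
0       2  Wed   truck  21.0
1       1  Sat   sedan  16.0
2       1  Tue     van  15.0
3       6  Tue     van  15.0
4       2  Sat     suv   NaN
5       5  Mon     suv   NaN
6       5  Sun   truck  21.0
7       6  Sun   truck  21.0
group by day, max of mins:
day
Mon     NaN
Sat    16.0
Sun    21.0
Tue    15.0
Wed    21.0
Name: mins, dtype: float64
reset_index():
   day  mins
0  Mon   NaN
1  Sat  16.0
2  Sun  21.0
3  Tue  15.0
4  Wed  21.0
filter rows where day in ['Sat', 'Mon', 'Wed']:
   day  mins
0  Mon   NaN
1  Sat  16.0
4  Wed  21.0

37.0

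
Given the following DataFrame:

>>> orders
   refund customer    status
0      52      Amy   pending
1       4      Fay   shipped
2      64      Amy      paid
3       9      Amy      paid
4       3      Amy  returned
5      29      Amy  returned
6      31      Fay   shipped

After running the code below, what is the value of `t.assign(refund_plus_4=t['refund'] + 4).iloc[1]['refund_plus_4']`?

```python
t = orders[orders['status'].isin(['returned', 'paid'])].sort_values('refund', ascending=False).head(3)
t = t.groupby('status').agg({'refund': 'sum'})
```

33

filter rows where status in ['returned', 'paid']:
   refund customer    status
2      64      Amy      paid
3       9      Amy      paid
4       3      Amy  returned
5      29      Amy  returned
sort by refund descending:
   refund customer    status
2      64      Amy      paid
5      29      Amy  returned
3       9      Amy      paid
4       3      Amy  returned
take first 3 rows:
   refund customer    status
2      64      Amy      paid
5      29      Amy  returned
3       9      Amy      paid
group by status, sum of refund:
          refund
status          
paid          73
returned      29
add column refund_plus_4 = t['refund'] + 4:
          refund  refund_plus_4
status                         
paid          73             77
returned      29             33
The value at position 1, column 'refund_plus_4' is 33.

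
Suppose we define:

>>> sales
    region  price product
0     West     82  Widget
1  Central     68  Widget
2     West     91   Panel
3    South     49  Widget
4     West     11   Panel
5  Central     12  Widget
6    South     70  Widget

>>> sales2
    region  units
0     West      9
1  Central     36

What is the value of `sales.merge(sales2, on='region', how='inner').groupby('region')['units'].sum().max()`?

72

merge on 'region' (how='inner') → 5 rows:
    region  price product  units
0     West     82  Widget      9
1  Central     68  Widget     36
2     West     91   Panel      9
3     West     11   Panel      9
4  Central     12  Widget     36
group by region, sum of units:
region
Central    72
West       27
Name: units, dtype: int64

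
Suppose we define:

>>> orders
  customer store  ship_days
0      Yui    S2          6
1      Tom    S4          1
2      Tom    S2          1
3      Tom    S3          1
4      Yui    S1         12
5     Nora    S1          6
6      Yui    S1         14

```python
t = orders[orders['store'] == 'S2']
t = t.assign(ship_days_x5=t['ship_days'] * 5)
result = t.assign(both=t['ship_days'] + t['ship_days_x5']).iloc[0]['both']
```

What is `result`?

filter rows where store == 'S2':
  customer store  ship_days
0      Yui    S2          6
2      Tom    S2          1
add column ship_days_x5 = t['ship_days'] * 5:
  customer store  ship_days  ship_days_x5
0      Yui    S2          6            30
2      Tom    S2          1             5
add column both = t['ship_days'] + t['ship_days_x5']:
  customer store  ship_days  ship_days_x5  both
0      Yui    S2          6            30    36
2      Tom    S2          1             5     6
Finally, value at position 0, column 'both' = 36.

36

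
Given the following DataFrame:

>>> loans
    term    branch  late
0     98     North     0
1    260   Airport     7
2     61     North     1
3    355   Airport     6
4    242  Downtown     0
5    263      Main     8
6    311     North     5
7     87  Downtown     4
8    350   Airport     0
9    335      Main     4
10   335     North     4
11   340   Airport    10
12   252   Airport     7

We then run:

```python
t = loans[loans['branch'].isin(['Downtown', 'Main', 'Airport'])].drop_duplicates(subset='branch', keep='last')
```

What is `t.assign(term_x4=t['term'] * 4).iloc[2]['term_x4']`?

1008

filter rows where branch in ['Downtown', 'Main', 'Airport']:
    term    branch  late
1    260   Airport     7
3    355   Airport     6
4    242  Downtown     0
5    263      Main     8
7     87  Downtown     4
8    350   Airport     0
9    335      Main     4
11   340   Airport    10
12   252   Airport     7
drop duplicate branch (keep=last):
    term    branch  late
7     87  Downtown     4
9    335      Main     4
12   252   Airport     7
add column term_x4 = t['term'] * 4:
    term    branch  late  term_x4
7     87  Downtown     4      348
9    335      Main     4     1340
12   252   Airport     7     1008
value at position 2, column 'term_x4' → 1008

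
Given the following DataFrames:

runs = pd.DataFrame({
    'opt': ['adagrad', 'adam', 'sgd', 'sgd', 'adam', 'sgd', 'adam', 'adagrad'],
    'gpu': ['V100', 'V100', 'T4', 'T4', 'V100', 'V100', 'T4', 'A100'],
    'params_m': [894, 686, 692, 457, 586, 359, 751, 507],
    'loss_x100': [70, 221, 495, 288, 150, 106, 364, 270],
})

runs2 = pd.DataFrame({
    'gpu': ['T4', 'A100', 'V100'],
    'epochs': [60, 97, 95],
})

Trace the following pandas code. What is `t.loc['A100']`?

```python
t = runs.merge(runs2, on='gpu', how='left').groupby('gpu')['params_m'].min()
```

merge on 'gpu' (how='left') → 8 rows:
       opt   gpu  params_m  loss_x100  epochs
0  adagrad  V100       894         70      95
1     adam  V100       686        221      95
2      sgd    T4       692        495      60
3      sgd    T4       457        288      60
4     adam  V100       586        150      95
5      sgd  V100       359        106      95
6     adam    T4       751        364      60
7  adagrad  A100       507        270      97
group by gpu, min of params_m:
gpu
A100    507
T4      457
V100    359
Name: params_m, dtype: int64

507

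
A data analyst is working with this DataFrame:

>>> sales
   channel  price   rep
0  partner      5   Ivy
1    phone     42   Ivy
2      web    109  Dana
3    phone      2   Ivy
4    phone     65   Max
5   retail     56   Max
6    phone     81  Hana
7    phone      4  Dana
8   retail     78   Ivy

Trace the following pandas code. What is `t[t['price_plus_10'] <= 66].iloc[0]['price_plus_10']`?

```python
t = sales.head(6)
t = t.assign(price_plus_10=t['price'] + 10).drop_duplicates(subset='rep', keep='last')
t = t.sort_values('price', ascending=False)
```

66

take first 6 rows:
   channel  price   rep
0  partner      5   Ivy
1    phone     42   Ivy
2      web    109  Dana
3    phone      2   Ivy
4    phone     65   Max
5   retail     56   Max
add column price_plus_10 = t['price'] + 10:
   channel  price   rep  price_plus_10
0  partner      5   Ivy             15
1    phone     42   Ivy             52
2      web    109  Dana            119
3    phone      2   Ivy             12
4    phone     65   Max             75
5   retail     56   Max             66
drop duplicate rep (keep=last):
  channel  price   rep  price_plus_10
2     web    109  Dana            119
3   phone      2   Ivy             12
5  retail     56   Max             66
sort by price descending:
  channel  price   rep  price_plus_10
2     web    109  Dana            119
5  retail     56   Max             66
3   phone      2   Ivy             12
filter rows where price_plus_10 <= 66:
  channel  price  rep  price_plus_10
5  retail     56  Max             66
3   phone      2  Ivy             12
Reading off the value at position 0, column 'price_plus_10', we get 66.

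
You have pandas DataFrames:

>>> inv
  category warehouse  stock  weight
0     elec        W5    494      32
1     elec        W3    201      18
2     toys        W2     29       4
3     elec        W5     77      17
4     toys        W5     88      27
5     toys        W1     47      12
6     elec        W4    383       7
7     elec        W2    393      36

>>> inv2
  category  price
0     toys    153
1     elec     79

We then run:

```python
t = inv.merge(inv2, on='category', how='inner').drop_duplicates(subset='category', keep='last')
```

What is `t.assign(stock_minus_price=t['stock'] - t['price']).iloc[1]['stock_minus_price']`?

merge on 'category' (how='inner') → 8 rows:
  category warehouse  stock  weight  price
0     elec        W5    494      32     79
1     elec        W3    201      18     79
2     toys        W2     29       4    153
3     elec        W5     77      17     79
4     toys        W5     88      27    153
5     toys        W1     47      12    153
6     elec        W4    383       7     79
7     elec        W2    393      36     79
drop duplicate category (keep=last):
  category warehouse  stock  weight  price
5     toys        W1     47      12    153
7     elec        W2    393      36     79
add column stock_minus_price = t['stock'] - t['price']:
  category warehouse  stock  weight  price  stock_minus_price
5     toys        W1     47      12    153               -106
7     elec        W2    393      36     79                314
So iloc[1]['stock_minus_price'] = 314.

314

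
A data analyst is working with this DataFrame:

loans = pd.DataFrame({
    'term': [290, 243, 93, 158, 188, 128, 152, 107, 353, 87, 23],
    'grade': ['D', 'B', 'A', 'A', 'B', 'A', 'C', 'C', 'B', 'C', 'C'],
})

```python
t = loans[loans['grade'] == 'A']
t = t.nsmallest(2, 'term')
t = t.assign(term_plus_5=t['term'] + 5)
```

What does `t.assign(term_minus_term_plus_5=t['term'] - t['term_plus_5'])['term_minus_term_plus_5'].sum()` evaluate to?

filter rows where grade == 'A':
   term grade
2    93     A
3   158     A
5   128     A
take 2 rows with smallest term:
   term grade
2    93     A
5   128     A
add column term_plus_5 = t['term'] + 5:
   term grade  term_plus_5
2    93     A           98
5   128     A          133
add column term_minus_term_plus_5 = t['term'] - t['term_plus_5']:
   term grade  term_plus_5  term_minus_term_plus_5
2    93     A           98                      -5
5   128     A          133                      -5
The sum of column 'term_minus_term_plus_5' is -10.

-10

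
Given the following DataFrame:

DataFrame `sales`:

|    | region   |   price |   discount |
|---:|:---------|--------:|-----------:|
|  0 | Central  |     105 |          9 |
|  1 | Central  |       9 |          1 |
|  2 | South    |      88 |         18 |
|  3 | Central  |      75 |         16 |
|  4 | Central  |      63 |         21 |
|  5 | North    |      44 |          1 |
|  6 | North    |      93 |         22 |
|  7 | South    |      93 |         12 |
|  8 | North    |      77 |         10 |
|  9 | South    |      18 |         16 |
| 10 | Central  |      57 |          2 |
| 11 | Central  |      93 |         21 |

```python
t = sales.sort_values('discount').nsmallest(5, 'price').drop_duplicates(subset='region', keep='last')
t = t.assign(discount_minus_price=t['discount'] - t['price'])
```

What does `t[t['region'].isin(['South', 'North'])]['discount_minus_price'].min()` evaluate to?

-43

sort by discount:
     region  price  discount
1   Central      9         1
5     North     44         1
10  Central     57         2
0   Central    105         9
8     North     77        10
7     South     93        12
3   Central     75        16
9     South     18        16
2     South     88        18
4   Central     63        21
11  Central     93        21
6     North     93        22
take 5 rows with smallest price:
     region  price  discount
1   Central      9         1
9     South     18        16
5     North     44         1
10  Central     57         2
4   Central     63        21
drop duplicate region (keep=last):
    region  price  discount
9    South     18        16
5    North     44         1
4  Central     63        21
add column discount_minus_price = t['discount'] - t['price']:
    region  price  discount  discount_minus_price
9    South     18        16                    -2
5    North     44         1                   -43
4  Central     63        21                   -42
filter rows where region in ['South', 'North']:
  region  price  discount  discount_minus_price
9  South     18        16                    -2
5  North     44         1                   -43
Finally, min of column 'discount_minus_price' = -43.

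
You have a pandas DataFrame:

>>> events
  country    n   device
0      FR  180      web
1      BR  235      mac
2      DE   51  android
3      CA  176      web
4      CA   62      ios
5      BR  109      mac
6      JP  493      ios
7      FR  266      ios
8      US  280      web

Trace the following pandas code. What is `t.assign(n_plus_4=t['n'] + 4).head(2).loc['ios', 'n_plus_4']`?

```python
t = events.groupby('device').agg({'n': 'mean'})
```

group by device, mean of n:
                  n
device             
android   51.000000
ios      273.666667
mac      172.000000
web      212.000000
add column n_plus_4 = t['n'] + 4:
                  n    n_plus_4
device                         
android   51.000000   55.000000
ios      273.666667  277.666667
mac      172.000000  176.000000
web      212.000000  216.000000
take first 2 rows:
                  n    n_plus_4
device                         
android   51.000000   55.000000
ios      273.666667  277.666667

277.666666667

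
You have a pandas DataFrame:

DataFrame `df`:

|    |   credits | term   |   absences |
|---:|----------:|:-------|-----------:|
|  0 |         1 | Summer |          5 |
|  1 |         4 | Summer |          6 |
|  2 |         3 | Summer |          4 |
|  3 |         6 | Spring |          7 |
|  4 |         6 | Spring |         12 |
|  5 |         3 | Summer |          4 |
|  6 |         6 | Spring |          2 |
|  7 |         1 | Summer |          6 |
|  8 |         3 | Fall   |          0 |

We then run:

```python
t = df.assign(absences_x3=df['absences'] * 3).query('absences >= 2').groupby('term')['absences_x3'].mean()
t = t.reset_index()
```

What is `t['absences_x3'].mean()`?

18.0

add column absences_x3 = df['absences'] * 3:
   credits    term  absences  absences_x3
0        1  Summer         5           15
1        4  Summer         6           18
2        3  Summer         4           12
3        6  Spring         7           21
4        6  Spring        12           36
5        3  Summer         4           12
6        6  Spring         2            6
7        1  Summer         6           18
8        3    Fall         0            0
filter rows where absences >= 2:
   credits    term  absences  absences_x3
0        1  Summer         5           15
1        4  Summer         6           18
2        3  Summer         4           12
3        6  Spring         7           21
4        6  Spring        12           36
5        3  Summer         4           12
6        6  Spring         2            6
7        1  Summer         6           18
group by term, mean of absences_x3:
term
Spring    21.0
Summer    15.0
Name: absences_x3, dtype: float64
reset_index():
     term  absences_x3
0  Spring         21.0
1  Summer         15.0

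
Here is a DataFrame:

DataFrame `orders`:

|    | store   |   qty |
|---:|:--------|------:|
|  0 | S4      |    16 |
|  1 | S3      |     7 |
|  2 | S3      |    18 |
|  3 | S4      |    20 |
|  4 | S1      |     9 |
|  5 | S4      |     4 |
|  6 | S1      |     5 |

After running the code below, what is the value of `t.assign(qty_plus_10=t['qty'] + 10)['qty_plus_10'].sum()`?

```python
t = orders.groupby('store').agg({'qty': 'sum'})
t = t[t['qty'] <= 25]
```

59

group by store, sum of qty:
       qty
store     
S1      14
S3      25
S4      40
filter rows where qty <= 25:
       qty
store     
S1      14
S3      25
add column qty_plus_10 = t['qty'] + 10:
       qty  qty_plus_10
store                  
S1      14           24
S3      25           35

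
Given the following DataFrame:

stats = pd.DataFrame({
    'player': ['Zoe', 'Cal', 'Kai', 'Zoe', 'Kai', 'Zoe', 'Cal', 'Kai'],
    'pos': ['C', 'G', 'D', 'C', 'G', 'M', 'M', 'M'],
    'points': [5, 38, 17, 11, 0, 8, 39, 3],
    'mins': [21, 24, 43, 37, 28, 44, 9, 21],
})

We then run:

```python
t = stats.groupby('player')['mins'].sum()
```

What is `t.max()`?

102

group by player, sum of mins:
player
Cal     33
Kai     92
Zoe    102
Name: mins, dtype: int64
So max() = 102.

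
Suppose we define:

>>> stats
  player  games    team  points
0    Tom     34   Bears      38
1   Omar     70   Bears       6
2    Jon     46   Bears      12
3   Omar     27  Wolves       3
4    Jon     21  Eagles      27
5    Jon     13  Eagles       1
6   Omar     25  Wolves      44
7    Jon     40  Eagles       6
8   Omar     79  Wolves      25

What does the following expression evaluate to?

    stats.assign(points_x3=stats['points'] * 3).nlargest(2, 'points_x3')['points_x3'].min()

add column points_x3 = stats['points'] * 3:
  player  games    team  points  points_x3
0    Tom     34   Bears      38        114
1   Omar     70   Bears       6         18
2    Jon     46   Bears      12         36
3   Omar     27  Wolves       3          9
4    Jon     21  Eagles      27         81
5    Jon     13  Eagles       1          3
6   Omar     25  Wolves      44        132
7    Jon     40  Eagles       6         18
8   Omar     79  Wolves      25         75
take 2 rows with largest points_x3:
  player  games    team  points  points_x3
6   Omar     25  Wolves      44        132
0    Tom     34   Bears      38        114
So min() = 114.

114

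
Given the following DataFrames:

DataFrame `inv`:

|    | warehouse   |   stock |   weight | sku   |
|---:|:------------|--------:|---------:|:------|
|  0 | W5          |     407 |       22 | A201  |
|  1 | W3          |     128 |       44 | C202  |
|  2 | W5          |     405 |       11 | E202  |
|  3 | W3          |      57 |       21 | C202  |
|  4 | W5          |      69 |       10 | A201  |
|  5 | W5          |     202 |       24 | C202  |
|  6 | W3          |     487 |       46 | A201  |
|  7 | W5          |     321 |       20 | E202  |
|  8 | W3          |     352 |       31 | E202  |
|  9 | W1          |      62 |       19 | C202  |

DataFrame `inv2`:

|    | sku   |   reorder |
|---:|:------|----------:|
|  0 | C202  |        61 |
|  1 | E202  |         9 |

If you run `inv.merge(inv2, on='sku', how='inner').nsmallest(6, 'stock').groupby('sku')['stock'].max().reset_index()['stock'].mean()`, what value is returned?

277.0

merge on 'sku' (how='inner') → 7 rows:
  warehouse  stock  weight   sku  reorder
0        W3    128      44  C202       61
1        W5    405      11  E202        9
2        W3     57      21  C202       61
3        W5    202      24  C202       61
4        W5    321      20  E202        9
5        W3    352      31  E202        9
6        W1     62      19  C202       61
take 6 rows with smallest stock:
  warehouse  stock  weight   sku  reorder
2        W3     57      21  C202       61
6        W1     62      19  C202       61
0        W3    128      44  C202       61
3        W5    202      24  C202       61
4        W5    321      20  E202        9
5        W3    352      31  E202        9
group by sku, max of stock:
sku
C202    202
E202    352
Name: stock, dtype: int64
reset_index():
    sku  stock
0  C202    202
1  E202    352
So mean() = 277.0.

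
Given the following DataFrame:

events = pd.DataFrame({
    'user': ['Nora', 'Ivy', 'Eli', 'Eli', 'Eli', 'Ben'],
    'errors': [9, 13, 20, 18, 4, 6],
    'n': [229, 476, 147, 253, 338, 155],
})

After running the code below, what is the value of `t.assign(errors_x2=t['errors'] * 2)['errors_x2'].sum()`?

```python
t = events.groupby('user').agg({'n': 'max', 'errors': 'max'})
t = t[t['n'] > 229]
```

66

group by user: max(n), max(errors):
        n  errors
user             
Ben   155       6
Eli   338      20
Ivy   476      13
Nora  229       9
filter rows where n > 229:
        n  errors
user             
Eli   338      20
Ivy   476      13
add column errors_x2 = t['errors'] * 2:
        n  errors  errors_x2
user                        
Eli   338      20         40
Ivy   476      13         26
Finally, sum of column 'errors_x2' = 66.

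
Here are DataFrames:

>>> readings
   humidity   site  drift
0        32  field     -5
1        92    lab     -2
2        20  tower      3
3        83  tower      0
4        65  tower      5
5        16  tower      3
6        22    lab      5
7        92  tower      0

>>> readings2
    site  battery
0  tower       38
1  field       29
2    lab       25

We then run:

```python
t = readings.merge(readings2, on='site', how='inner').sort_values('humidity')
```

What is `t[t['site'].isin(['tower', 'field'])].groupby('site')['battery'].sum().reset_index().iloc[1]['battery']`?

190

merge on 'site' (how='inner') → 8 rows:
   humidity   site  drift  battery
0        32  field     -5       29
1        92    lab     -2       25
2        20  tower      3       38
3        83  tower      0       38
4        65  tower      5       38
5        16  tower      3       38
6        22    lab      5       25
7        92  tower      0       38
sort by humidity:
   humidity   site  drift  battery
5        16  tower      3       38
2        20  tower      3       38
6        22    lab      5       25
0        32  field     -5       29
4        65  tower      5       38
3        83  tower      0       38
1        92    lab     -2       25
7        92  tower      0       38
filter rows where site in ['tower', 'field']:
   humidity   site  drift  battery
5        16  tower      3       38
2        20  tower      3       38
0        32  field     -5       29
4        65  tower      5       38
3        83  tower      0       38
7        92  tower      0       38
group by site, sum of battery:
site
field     29
tower    190
Name: battery, dtype: int64
reset_index():
    site  battery
0  field       29
1  tower      190
So iloc[1]['battery'] = 190.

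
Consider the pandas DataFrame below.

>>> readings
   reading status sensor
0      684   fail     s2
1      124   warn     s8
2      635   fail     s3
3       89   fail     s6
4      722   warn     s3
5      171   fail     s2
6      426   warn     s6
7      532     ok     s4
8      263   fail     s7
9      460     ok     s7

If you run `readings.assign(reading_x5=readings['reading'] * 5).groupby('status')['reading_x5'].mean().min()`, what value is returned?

1842.0

add column reading_x5 = readings['reading'] * 5:
   reading status sensor  reading_x5
0      684   fail     s2        3420
1      124   warn     s8         620
2      635   fail     s3        3175
3       89   fail     s6         445
4      722   warn     s3        3610
5      171   fail     s2         855
6      426   warn     s6        2130
7      532     ok     s4        2660
8      263   fail     s7        1315
9      460     ok     s7        2300
group by status, mean of reading_x5:
status
fail    1842.0
ok      2480.0
warn    2120.0
Name: reading_x5, dtype: float64
min of the resulting series → 1842.0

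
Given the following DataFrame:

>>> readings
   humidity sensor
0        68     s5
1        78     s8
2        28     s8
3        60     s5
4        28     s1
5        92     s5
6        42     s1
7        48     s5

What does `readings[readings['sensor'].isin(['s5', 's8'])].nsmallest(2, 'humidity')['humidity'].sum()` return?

76

filter rows where sensor in ['s5', 's8']:
   humidity sensor
0        68     s5
1        78     s8
2        28     s8
3        60     s5
5        92     s5
7        48     s5
take 2 rows with smallest humidity:
   humidity sensor
2        28     s8
7        48     s5
Taking the sum of column 'humidity' gives 76.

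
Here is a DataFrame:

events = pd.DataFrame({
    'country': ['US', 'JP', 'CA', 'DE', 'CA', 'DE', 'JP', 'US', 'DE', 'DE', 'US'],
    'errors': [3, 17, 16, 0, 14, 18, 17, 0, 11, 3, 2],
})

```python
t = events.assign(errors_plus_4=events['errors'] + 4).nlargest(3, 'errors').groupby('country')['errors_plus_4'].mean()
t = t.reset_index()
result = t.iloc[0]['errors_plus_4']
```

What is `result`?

add column errors_plus_4 = events['errors'] + 4:
   country  errors  errors_plus_4
0       US       3              7
1       JP      17             21
2       CA      16             20
3       DE       0              4
4       CA      14             18
5       DE      18             22
6       JP      17             21
7       US       0              4
8       DE      11             15
9       DE       3              7
10      US       2              6
take 3 rows with largest errors:
  country  errors  errors_plus_4
5      DE      18             22
1      JP      17             21
6      JP      17             21
group by country, mean of errors_plus_4:
country
DE    22.0
JP    21.0
Name: errors_plus_4, dtype: float64
reset_index():
  country  errors_plus_4
0      DE           22.0
1      JP           21.0
So iloc[0]['errors_plus_4'] = 22.0.

22.0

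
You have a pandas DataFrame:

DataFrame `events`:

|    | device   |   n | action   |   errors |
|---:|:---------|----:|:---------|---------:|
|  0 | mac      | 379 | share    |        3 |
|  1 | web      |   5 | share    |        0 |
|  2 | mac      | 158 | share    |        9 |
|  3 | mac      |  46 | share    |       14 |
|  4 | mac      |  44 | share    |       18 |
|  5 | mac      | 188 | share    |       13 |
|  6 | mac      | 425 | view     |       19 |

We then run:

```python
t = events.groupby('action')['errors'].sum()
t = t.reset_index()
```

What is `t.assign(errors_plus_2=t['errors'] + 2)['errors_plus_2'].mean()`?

40.0

group by action, sum of errors:
action
share    57
view     19
Name: errors, dtype: int64
reset_index():
  action  errors
0  share      57
1   view      19
add column errors_plus_2 = t['errors'] + 2:
  action  errors  errors_plus_2
0  share      57             59
1   view      19             21
mean of column 'errors_plus_2' → 40.0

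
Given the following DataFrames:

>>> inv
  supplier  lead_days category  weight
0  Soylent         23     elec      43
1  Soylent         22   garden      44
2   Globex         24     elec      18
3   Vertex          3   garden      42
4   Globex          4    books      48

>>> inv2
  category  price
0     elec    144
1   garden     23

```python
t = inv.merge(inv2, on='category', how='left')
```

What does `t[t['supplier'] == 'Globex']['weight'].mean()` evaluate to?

merge on 'category' (how='left') → 5 rows:
  supplier  lead_days category  weight  price
0  Soylent         23     elec      43  144.0
1  Soylent         22   garden      44   23.0
2   Globex         24     elec      18  144.0
3   Vertex          3   garden      42   23.0
4   Globex          4    books      48    NaN
filter rows where supplier == 'Globex':
  supplier  lead_days category  weight  price
2   Globex         24     elec      18  144.0
4   Globex          4    books      48    NaN
Hence 33.0.

33.0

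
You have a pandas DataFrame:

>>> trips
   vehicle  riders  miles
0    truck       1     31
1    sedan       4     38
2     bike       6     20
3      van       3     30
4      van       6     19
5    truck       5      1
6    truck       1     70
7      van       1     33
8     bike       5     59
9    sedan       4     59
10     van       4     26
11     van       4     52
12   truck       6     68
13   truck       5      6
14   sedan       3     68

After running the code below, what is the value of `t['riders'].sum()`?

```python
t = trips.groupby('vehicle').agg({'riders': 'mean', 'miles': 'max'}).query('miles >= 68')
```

7.26666666667

group by vehicle: mean(riders), max(miles):
           riders  miles
vehicle                 
bike     5.500000     59
sedan    3.666667     68
truck    3.600000     70
van      3.600000     52
filter rows where miles >= 68:
           riders  miles
vehicle                 
sedan    3.666667     68
truck    3.600000     70
The sum of column 'riders' is 7.26666666667.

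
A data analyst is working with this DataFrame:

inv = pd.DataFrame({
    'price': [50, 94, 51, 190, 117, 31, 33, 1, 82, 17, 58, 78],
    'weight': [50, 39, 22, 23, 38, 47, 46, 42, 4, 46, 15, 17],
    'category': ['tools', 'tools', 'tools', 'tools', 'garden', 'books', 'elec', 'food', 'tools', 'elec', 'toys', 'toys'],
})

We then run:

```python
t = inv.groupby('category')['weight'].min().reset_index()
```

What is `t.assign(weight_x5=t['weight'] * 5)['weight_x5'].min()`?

group by category, min of weight:
category
books     47
elec      46
food      42
garden    38
tools      4
toys      15
Name: weight, dtype: int64
reset_index():
  category  weight
0    books      47
1     elec      46
2     food      42
3   garden      38
4    tools       4
5     toys      15
add column weight_x5 = t['weight'] * 5:
  category  weight  weight_x5
0    books      47        235
1     elec      46        230
2     food      42        210
3   garden      38        190
4    tools       4         20
5     toys      15         75
min of column 'weight_x5' → 20

20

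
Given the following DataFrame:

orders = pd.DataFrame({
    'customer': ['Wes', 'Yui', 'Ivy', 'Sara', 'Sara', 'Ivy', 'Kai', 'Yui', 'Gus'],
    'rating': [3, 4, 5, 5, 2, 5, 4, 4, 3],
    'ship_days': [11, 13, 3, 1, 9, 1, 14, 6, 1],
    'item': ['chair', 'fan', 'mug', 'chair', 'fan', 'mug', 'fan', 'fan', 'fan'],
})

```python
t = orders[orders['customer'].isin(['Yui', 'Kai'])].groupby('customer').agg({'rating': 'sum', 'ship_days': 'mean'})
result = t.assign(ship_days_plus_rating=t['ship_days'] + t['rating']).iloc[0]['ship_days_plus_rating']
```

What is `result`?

18.0

filter rows where customer in ['Yui', 'Kai']:
  customer  rating  ship_days item
1      Yui       4         13  fan
6      Kai       4         14  fan
7      Yui       4          6  fan
group by customer: sum(rating), mean(ship_days):
          rating  ship_days
customer                   
Kai            4       14.0
Yui            8        9.5
add column ship_days_plus_rating = t['ship_days'] + t['rating']:
          rating  ship_days  ship_days_plus_rating
customer                                          
Kai            4       14.0                   18.0
Yui            8        9.5                   17.5
Hence 18.0.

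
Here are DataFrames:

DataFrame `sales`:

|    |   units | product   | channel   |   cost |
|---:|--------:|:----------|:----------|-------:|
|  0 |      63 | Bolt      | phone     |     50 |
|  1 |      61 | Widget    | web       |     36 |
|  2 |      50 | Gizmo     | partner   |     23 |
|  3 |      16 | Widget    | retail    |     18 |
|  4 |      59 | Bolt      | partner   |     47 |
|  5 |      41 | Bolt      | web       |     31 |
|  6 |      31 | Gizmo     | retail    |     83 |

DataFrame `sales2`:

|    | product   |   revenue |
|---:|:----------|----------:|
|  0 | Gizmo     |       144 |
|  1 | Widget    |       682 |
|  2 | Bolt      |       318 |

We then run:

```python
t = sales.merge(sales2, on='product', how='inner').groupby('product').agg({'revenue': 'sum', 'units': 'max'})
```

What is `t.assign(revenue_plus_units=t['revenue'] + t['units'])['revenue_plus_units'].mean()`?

merge on 'product' (how='inner') → 7 rows:
   units product  channel  cost  revenue
0     63    Bolt    phone    50      318
1     61  Widget      web    36      682
2     50   Gizmo  partner    23      144
3     16  Widget   retail    18      682
4     59    Bolt  partner    47      318
5     41    Bolt      web    31      318
6     31   Gizmo   retail    83      144
group by product: sum(revenue), max(units):
         revenue  units
product                
Bolt         954     63
Gizmo        288     50
Widget      1364     61
add column revenue_plus_units = t['revenue'] + t['units']:
         revenue  units  revenue_plus_units
product                                    
Bolt         954     63                1017
Gizmo        288     50                 338
Widget      1364     61                1425

926.666666667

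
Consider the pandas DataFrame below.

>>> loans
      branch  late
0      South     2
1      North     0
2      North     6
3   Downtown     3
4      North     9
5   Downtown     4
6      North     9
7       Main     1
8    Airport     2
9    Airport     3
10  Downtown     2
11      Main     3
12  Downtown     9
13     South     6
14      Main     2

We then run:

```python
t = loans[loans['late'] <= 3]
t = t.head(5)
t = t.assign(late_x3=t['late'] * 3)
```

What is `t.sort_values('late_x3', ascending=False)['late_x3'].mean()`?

4.8

filter rows where late <= 3:
      branch  late
0      South     2
1      North     0
3   Downtown     3
7       Main     1
8    Airport     2
9    Airport     3
10  Downtown     2
11      Main     3
14      Main     2
take first 5 rows:
     branch  late
0     South     2
1     North     0
3  Downtown     3
7      Main     1
8   Airport     2
add column late_x3 = t['late'] * 3:
     branch  late  late_x3
0     South     2        6
1     North     0        0
3  Downtown     3        9
7      Main     1        3
8   Airport     2        6
sort by late_x3 descending:
     branch  late  late_x3
3  Downtown     3        9
0     South     2        6
8   Airport     2        6
7      Main     1        3
1     North     0        0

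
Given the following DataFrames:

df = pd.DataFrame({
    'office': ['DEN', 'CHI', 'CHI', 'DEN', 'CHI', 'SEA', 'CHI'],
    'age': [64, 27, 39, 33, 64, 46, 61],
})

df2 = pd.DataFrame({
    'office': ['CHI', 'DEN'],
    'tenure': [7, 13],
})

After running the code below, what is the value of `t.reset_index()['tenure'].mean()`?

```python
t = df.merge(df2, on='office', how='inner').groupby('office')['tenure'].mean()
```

merge on 'office' (how='inner') → 6 rows:
  office  age  tenure
0    DEN   64      13
1    CHI   27       7
2    CHI   39       7
3    DEN   33      13
4    CHI   64       7
5    CHI   61       7
group by office, mean of tenure:
office
CHI     7.0
DEN    13.0
Name: tenure, dtype: float64
reset_index():
  office  tenure
0    CHI     7.0
1    DEN    13.0
The mean of column 'tenure' is 10.0.

10.0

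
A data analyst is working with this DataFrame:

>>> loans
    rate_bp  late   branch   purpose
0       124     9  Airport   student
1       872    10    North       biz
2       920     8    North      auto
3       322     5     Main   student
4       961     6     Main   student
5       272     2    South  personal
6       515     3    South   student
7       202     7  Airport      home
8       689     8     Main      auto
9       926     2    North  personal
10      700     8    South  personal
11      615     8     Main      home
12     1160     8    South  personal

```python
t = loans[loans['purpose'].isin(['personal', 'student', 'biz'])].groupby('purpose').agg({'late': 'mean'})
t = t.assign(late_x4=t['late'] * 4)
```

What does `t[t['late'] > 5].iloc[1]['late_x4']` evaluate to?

filter rows where purpose in ['personal', 'student', 'biz']:
    rate_bp  late   branch   purpose
0       124     9  Airport   student
1       872    10    North       biz
3       322     5     Main   student
4       961     6     Main   student
5       272     2    South  personal
6       515     3    South   student
9       926     2    North  personal
10      700     8    South  personal
12     1160     8    South  personal
group by purpose, mean of late:
           late
purpose        
biz       10.00
personal   5.00
student    5.75
add column late_x4 = t['late'] * 4:
           late  late_x4
purpose                 
biz       10.00     40.0
personal   5.00     20.0
student    5.75     23.0
filter rows where late > 5:
          late  late_x4
purpose                
biz      10.00     40.0
student   5.75     23.0
So iloc[1]['late_x4'] = 23.0.

23.0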